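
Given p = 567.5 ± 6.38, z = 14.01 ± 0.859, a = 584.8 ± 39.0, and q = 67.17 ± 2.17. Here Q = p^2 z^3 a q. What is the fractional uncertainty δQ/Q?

0.200

Q is a product of powers, so relative uncertainties combine in quadrature:
  (2·δp/p)² = (2×0.0112)² = 0.000506;  (3·δz/z)² = (3×0.0613)² = 0.0338;  (1·δa/a)² = (1×0.0667)² = 0.00445;  (1·δq/q)² = (1×0.0323)² = 0.00104
δQ/Q = √(0.0398) = 0.200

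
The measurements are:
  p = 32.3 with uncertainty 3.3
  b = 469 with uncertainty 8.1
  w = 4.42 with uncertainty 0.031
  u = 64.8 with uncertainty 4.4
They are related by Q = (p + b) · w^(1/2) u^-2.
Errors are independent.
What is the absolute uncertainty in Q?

0.0344

Let h = p + b = 501. δh = √(δp² + δb²) = √(10.9 + 65.6) = 8.75, so δh/h = 0.0174.
Q is then a monomial in h, w, u:
δQ/Q = √((δh/h)² + (½·δw/w)² + (-2·δu/u)²) = √(0.000304 + 1.23e-05 + 0.0184) = 0.137
Q = 0.251, so δQ = 0.137 × 0.251 = 0.0344.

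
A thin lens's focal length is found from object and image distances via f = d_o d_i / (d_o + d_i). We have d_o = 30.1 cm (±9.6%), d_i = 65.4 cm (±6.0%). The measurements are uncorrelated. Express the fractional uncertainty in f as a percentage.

∂f/∂d_o = (d_i/(d_o+d_i))² = 0.469;  ∂f/∂d_i = (d_o/(d_o+d_i))² = 0.0993
δf = √((∂f/∂d_o · δd_o)² + (∂f/∂d_i · δd_i)²) = √(1.84 + 0.152) = 1.41 cm
f = 20.6 cm, so δf/f = 1.41/20.6 = 0.0684.

6.84%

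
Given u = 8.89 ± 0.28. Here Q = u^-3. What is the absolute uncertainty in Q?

0.000134

Q ∝ u^-3, so δQ/Q = |-3| · δu/u = 3 × 0.0315 = 0.0945.
Q = 0.00142, so δQ = 0.0945 × 0.00142 = 0.000134.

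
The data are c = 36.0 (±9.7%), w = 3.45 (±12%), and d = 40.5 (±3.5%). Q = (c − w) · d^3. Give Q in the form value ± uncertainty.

Let u = c − w = 32.5. δu = √(δc² + δw²) = √(12.2 + 0.171) = 3.52, so δu/u = 0.108.
Q is then a monomial in u, d:
δQ/Q = √((δu/u)² + (3·δd/d)²) = √(0.0117 + 0.0110) = 0.151
Q = 2.16e+06, so δQ = 0.151 × 2.16e+06 = 3.26e+05.

(2.16 ± 0.326) × 10^6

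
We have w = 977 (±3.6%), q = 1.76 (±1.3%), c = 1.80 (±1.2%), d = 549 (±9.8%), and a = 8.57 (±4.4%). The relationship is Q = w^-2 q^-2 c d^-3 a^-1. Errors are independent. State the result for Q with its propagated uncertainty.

Q is a product of powers, so relative uncertainties combine in quadrature:
  (-2·δw/w)² = (-2×0.0360)² = 0.00518;  (-2·δq/q)² = (-2×0.0130)² = 0.000676;  (1·δc/c)² = (1×0.0120)² = 0.000144;  (-3·δd/d)² = (-3×0.0980)² = 0.0864;  (-1·δa/a)² = (-1×0.0440)² = 0.00194
δQ/Q = √(0.0944) = 0.307
Q = 4.29e-16, so δQ = 0.307 × 4.29e-16 = 1.32e-16.

(4.29 ± 1.32) × 10^-16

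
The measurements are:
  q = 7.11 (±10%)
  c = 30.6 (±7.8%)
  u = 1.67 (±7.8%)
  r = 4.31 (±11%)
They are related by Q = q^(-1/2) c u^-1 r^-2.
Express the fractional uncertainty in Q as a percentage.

25.1%

Since Q is a product/quotient, work with relative uncertainties:
  (−½·δq/q)² = (-0.5×0.100)² = 0.00250;  (1·δc/c)² = (1×0.0780)² = 0.00608;  (-1·δu/u)² = (-1×0.0780)² = 0.00608;  (-2·δr/r)² = (-2×0.110)² = 0.0484
δQ/Q = √(0.0631) = 0.251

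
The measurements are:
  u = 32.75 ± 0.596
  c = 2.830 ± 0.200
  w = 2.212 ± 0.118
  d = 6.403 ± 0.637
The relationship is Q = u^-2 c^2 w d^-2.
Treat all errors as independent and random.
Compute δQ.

0.000102

Products/powers → add relative errors in quadrature, weighted by exponent:
  (-2·δu/u)² = (-2×0.0182)² = 0.00132;  (2·δc/c)² = (2×0.0707)² = 0.0200;  (1·δw/w)² = (1×0.0533)² = 0.00285;  (-2·δd/d)² = (-2×0.0995)² = 0.0396
δQ/Q = √(0.0637) = 0.252
Q = 0.0004029, so δQ = 0.252 × 0.0004029 = 0.000102.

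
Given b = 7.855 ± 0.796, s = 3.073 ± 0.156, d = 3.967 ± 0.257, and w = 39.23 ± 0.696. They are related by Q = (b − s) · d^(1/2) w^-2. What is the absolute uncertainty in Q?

0.00109

Let u = b − s = 4.782. δu = √(δb² + δs²) = √(0.634 + 0.0243) = 0.811, so δu/u = 0.170.
Q is then a monomial in u, d, w:
δQ/Q = √((δu/u)² + (½·δd/d)² + (-2·δw/w)²) = √(0.0288 + 0.00105 + 0.00126) = 0.176
Q = 0.006189, so δQ = 0.176 × 0.006189 = 0.00109.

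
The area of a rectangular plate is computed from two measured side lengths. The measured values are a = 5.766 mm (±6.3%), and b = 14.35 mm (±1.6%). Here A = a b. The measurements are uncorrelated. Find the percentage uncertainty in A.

6.50%

A is a product of powers, so relative uncertainties combine in quadrature:
  (1·δa/a)² = (1×0.0630)² = 0.00397;  (1·δb/b)² = (1×0.0160)² = 0.000256
δA/A = √(0.00423) = 0.0650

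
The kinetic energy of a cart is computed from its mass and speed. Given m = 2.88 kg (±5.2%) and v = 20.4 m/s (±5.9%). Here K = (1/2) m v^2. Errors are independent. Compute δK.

Since K is a product/quotient, work with relative uncertainties:
  (1·δm/m)² = (1×0.0520)² = 0.00270;  (2·δv/v)² = (2×0.0590)² = 0.0139
δK/K = √(0.0166) = 0.129
K = 599 J, so δK = 0.129 × 599 = 77.3 J.

77.3 J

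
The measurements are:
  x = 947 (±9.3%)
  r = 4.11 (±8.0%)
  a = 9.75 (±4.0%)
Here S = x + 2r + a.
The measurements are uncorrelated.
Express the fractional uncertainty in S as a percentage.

Each term contributes (cᵢ δxᵢ)² to (δS)²:
  (δx)² = 7760;  (2·δr)² = 0.432;  (δa)² = 0.152
δS = √(7760) = 88.1
S = 965, so δS/S = 88.1/965 = 0.0913.

9.13%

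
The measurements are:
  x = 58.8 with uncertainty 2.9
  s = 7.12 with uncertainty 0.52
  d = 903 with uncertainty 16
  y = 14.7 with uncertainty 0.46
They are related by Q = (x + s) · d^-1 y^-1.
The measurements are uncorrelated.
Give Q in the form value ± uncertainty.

0.00497 ± 0.000285

Let u = x + s = 65.9. δu = √(δx² + δs²) = √(8.41 + 0.270) = 2.95, so δu/u = 0.0447.
Q is then a monomial in u, d, y:
δQ/Q = √((δu/u)² + (-1·δd/d)² + (-1·δy/y)²) = √(0.00200 + 0.000314 + 0.000979) = 0.0574
Q = 0.00497, so δQ = 0.0574 × 0.00497 = 0.000285.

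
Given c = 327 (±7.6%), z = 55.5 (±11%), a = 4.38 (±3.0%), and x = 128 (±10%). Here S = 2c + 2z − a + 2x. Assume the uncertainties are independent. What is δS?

57.2

Absolute uncertainties add in quadrature for a linear combination:
  (2·δc)² = 2470;  (2·δz)² = 149;  (δa)² = 0.0173;  (2·δx)² = 655
δS = √(3270) = 57.2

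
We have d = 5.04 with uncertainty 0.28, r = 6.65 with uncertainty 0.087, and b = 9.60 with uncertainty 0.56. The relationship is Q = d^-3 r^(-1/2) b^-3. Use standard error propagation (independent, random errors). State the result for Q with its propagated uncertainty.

Products/powers → add relative errors in quadrature, weighted by exponent:
  (-3·δd/d)² = (-3×0.0556)² = 0.0278;  (−½·δr/r)² = (-0.5×0.0131)² = 4.28e-05;  (-3·δb/b)² = (-3×0.0583)² = 0.0306
δQ/Q = √(0.0584) = 0.242
Q = 3.42e-06, so δQ = 0.242 × 3.42e-06 = 8.28e-07.

(3.42 ± 0.828) × 10^-6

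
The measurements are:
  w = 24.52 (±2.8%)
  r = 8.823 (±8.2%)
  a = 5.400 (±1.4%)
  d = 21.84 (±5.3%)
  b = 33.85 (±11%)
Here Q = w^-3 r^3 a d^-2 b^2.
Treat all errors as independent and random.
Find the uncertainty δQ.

0.216

Since Q is a product/quotient, work with relative uncertainties:
  (-3·δw/w)² = (-3×0.0280)² = 0.00706;  (3·δr/r)² = (3×0.0820)² = 0.0605;  (1·δa/a)² = (1×0.0140)² = 0.000196;  (-2·δd/d)² = (-2×0.0530)² = 0.0112;  (2·δb/b)² = (2×0.110)² = 0.0484
δQ/Q = √(0.127) = 0.357
Q = 0.6044, so δQ = 0.357 × 0.6044 = 0.216.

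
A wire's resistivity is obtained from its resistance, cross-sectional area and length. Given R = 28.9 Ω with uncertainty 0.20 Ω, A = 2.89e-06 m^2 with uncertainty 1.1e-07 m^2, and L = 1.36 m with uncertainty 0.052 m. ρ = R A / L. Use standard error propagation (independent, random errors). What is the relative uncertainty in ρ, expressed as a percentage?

5.44%

For a monomial ρ ∝ R, A, L^-1, fractional errors add in quadrature:
  (1·δR/R)² = (1×0.00692)² = 4.79e-05;  (1·δA/A)² = (1×0.0381)² = 0.00145;  (-1·δL/L)² = (-1×0.0382)² = 0.00146
δρ/ρ = √(0.00296) = 0.0544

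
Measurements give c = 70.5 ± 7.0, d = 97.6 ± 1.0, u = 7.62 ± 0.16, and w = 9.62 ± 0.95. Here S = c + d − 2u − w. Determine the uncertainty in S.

7.14

Absolute uncertainties add in quadrature for a linear combination:
  (δc)² = 49.0;  (δd)² = 1.00;  (2·δu)² = 0.102;  (δw)² = 0.902
δS = √(51.0) = 7.14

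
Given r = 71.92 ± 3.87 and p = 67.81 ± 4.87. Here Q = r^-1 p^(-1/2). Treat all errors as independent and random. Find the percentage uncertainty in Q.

Q is a product of powers, so relative uncertainties combine in quadrature:
  (-1·δr/r)² = (-1×0.0538)² = 0.00290;  (−½·δp/p)² = (-0.5×0.0718)² = 0.00129
δQ/Q = √(0.00418) = 0.0647

6.47%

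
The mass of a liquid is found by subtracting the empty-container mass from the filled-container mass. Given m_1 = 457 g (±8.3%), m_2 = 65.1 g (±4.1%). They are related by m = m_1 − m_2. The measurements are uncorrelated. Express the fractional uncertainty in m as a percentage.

9.70%

Absolute uncertainties add in quadrature for a linear combination:
  (δm_1)² = 1440;  (δm_2)² = 7.12
δm = √(1450) = 38.0 g
m = 392 g, so δm/m = 38.0/392 = 0.0970.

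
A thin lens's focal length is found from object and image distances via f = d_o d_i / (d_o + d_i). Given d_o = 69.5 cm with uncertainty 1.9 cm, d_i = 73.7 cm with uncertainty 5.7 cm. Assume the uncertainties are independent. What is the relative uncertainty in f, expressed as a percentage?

4.01%

∂f/∂d_o = (d_i/(d_o+d_i))² = 0.265;  ∂f/∂d_i = (d_o/(d_o+d_i))² = 0.236
δf = √((∂f/∂d_o · δd_o)² + (∂f/∂d_i · δd_i)²) = √(0.253 + 1.80) = 1.43 cm
f = 35.8 cm, so δf/f = 1.43/35.8 = 0.0401.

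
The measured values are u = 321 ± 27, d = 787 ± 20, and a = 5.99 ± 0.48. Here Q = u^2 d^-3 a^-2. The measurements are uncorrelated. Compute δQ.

Q is a product of powers, so relative uncertainties combine in quadrature:
  (2·δu/u)² = (2×0.0841)² = 0.0283;  (-3·δd/d)² = (-3×0.0254)² = 0.00581;  (-2·δa/a)² = (-2×0.0801)² = 0.0257
δQ/Q = √(0.0598) = 0.245
Q = 5.89e-06, so δQ = 0.245 × 5.89e-06 = 1.44e-06.

1.44e-06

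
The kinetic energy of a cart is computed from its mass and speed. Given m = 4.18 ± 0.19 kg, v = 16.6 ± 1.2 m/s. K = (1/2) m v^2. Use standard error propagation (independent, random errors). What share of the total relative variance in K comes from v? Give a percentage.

91.0%

(δK/K)² = (1·δm/m)² + (2·δv/v)²
  m term: (1×0.0455)² = 0.00207
  v term: (2×0.0723)² = 0.0209
Total = 0.0230. Share from v = 0.0209/0.0230 = 0.910.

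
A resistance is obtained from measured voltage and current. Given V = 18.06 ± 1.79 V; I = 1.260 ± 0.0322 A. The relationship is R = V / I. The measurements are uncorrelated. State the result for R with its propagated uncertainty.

14.33 ± 1.47 Ω

Relative error in a monomial: (δR/R)² = Σ (nᵢ · δxᵢ/xᵢ)².
  (1·δV/V)² = (1×0.0991)² = 0.00982;  (-1·δI/I)² = (-1×0.0256)² = 0.000653
δR/R = √(0.0105) = 0.102
R = 14.33 Ω, so δR = 0.102 × 14.33 = 1.47 Ω.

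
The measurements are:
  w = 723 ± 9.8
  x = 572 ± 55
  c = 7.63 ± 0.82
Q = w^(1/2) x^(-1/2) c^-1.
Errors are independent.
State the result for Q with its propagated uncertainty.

0.147 ± 0.0174

Products/powers → add relative errors in quadrature, weighted by exponent:
  (½·δw/w)² = (0.5×0.0136)² = 4.59e-05;  (−½·δx/x)² = (-0.5×0.0962)² = 0.00231;  (-1·δc/c)² = (-1×0.107)² = 0.0115
δQ/Q = √(0.0139) = 0.118
Q = 0.147, so δQ = 0.118 × 0.147 = 0.0174.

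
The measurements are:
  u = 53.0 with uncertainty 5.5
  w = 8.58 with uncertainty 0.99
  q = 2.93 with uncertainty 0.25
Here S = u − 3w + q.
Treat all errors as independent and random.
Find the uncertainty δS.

Absolute uncertainties add in quadrature for a linear combination:
  (δu)² = 30.2;  (3·δw)² = 8.82;  (δq)² = 0.0625
δS = √(39.1) = 6.26

6.26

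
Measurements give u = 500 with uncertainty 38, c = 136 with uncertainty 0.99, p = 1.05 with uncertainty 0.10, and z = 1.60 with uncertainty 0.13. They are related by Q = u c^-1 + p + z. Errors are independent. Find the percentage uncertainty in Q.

Let w = u·c^-1 = 3.68. δw/w = √((1·δu/u)² + (-1·δc/c)²) = √(0.00578 + 5.3e-05) = 0.0763, so δw = 0.281.
Q = w + p + z: δQ = √(δw² + δp² + δz²) = √(0.0788 + 0.0100 + 0.0169) = 0.325
Q = 6.33, so δQ/Q = 0.325/6.33 = 0.0514.

5.14%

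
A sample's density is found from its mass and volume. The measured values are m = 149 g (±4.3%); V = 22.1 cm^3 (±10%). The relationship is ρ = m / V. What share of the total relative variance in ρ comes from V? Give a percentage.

(δρ/ρ)² = (1·δm/m)² + (-1·δV/V)²
  m term: (1×0.0430)² = 0.00185
  V term: (-1×0.100)² = 0.0100
Total = 0.0118. Share from V = 0.0100/0.0118 = 0.844.

84.4%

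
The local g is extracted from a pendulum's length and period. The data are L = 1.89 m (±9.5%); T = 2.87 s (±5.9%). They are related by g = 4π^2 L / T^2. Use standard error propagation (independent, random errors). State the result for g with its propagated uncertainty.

9.06 ± 1.37 m/s^2

Each factor contributes (exponent × relative error)² to (δg/g)²:
  (1·δL/L)² = (1×0.0950)² = 0.00903;  (-2·δT/T)² = (-2×0.0590)² = 0.0139
δg/g = √(0.0229) = 0.151
g = 9.06 m/s^2, so δg = 0.151 × 9.06 = 1.37 m/s^2.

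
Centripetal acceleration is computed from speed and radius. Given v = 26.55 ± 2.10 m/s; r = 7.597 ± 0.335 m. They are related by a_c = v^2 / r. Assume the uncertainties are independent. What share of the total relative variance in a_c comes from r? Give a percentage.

7.21%

(δa_c/a_c)² = (2·δv/v)² + (-1·δr/r)²
  v term: (2×0.0791)² = 0.0250
  r term: (-1×0.0441)² = 0.00194
Total = 0.0270. Share from r = 0.00194/0.0270 = 0.0721.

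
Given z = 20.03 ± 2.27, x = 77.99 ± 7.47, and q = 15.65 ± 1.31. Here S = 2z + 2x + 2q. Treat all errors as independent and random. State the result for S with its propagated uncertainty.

Each term contributes (cᵢ δxᵢ)² to (δS)²:
  (2·δz)² = 20.6;  (2·δx)² = 223;  (2·δq)² = 6.86
δS = √(251) = 15.8
S = 227.3.

227.3 ± 15.8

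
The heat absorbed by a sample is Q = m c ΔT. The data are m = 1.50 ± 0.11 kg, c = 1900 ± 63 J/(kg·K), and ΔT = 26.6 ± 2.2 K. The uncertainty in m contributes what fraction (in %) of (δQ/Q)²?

(δQ/Q)² = (1·δm/m)² + (1·δc/c)² + (1·δΔT/ΔT)²
  m term: (1×0.0733)² = 0.00538
  c term: (1×0.0332)² = 0.00110
  ΔT term: (1×0.0827)² = 0.00684
Total = 0.0133. Share from m = 0.00538/0.0133 = 0.404.

40.4%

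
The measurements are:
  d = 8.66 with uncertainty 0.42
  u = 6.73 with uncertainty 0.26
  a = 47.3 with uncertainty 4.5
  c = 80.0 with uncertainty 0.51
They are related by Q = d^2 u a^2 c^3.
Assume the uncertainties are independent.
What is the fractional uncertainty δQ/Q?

Products/powers → add relative errors in quadrature, weighted by exponent:
  (2·δd/d)² = (2×0.0485)² = 0.00941;  (1·δu/u)² = (1×0.0386)² = 0.00149;  (2·δa/a)² = (2×0.0951)² = 0.0362;  (3·δc/c)² = (3×0.00638)² = 0.000366
δQ/Q = √(0.0475) = 0.218

0.218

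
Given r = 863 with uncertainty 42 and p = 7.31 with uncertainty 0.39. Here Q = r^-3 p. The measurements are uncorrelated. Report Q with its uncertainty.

(1.14 ± 0.177) × 10^-8

Relative error in a monomial: (δQ/Q)² = Σ (nᵢ · δxᵢ/xᵢ)².
  (-3·δr/r)² = (-3×0.0487)² = 0.0213;  (1·δp/p)² = (1×0.0534)² = 0.00285
δQ/Q = √(0.0242) = 0.155
Q = 1.14e-08, so δQ = 0.155 × 1.14e-08 = 1.77e-09.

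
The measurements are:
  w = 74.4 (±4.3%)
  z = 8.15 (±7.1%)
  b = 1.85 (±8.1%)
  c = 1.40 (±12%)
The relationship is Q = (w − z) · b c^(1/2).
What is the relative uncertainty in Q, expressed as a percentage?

11.2%

Let u = w − z = 66.2. δu = √(δw² + δz²) = √(10.2 + 0.335) = 3.25, so δu/u = 0.0491.
Q is then a monomial in u, b, c:
δQ/Q = √((δu/u)² + (1·δb/b)² + (½·δc/c)²) = √(0.00241 + 0.00656 + 0.00360) = 0.112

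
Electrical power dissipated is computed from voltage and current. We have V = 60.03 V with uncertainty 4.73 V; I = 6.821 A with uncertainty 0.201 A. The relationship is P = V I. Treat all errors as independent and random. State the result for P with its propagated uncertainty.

409.5 ± 34.4 W

Relative error in a monomial: (δP/P)² = Σ (nᵢ · δxᵢ/xᵢ)².
  (1·δV/V)² = (1×0.0788)² = 0.00621;  (1·δI/I)² = (1×0.0295)² = 0.000868
δP/P = √(0.00708) = 0.0841
P = 409.5 W, so δP = 0.0841 × 409.5 = 34.4 W.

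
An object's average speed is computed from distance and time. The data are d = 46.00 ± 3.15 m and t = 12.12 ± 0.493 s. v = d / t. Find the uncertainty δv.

0.302 m/s

Products/powers → add relative errors in quadrature, weighted by exponent:
  (1·δd/d)² = (1×0.0685)² = 0.00469;  (-1·δt/t)² = (-1×0.0407)² = 0.00165
δv/v = √(0.00634) = 0.0796
v = 3.795 m/s, so δv = 0.0796 × 3.795 = 0.302 m/s.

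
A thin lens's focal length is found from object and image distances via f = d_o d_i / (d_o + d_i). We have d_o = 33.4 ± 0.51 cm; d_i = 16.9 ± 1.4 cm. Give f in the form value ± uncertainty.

∂f/∂d_o = (d_i/(d_o+d_i))² = 0.113;  ∂f/∂d_i = (d_o/(d_o+d_i))² = 0.441
δf = √((∂f/∂d_o · δd_o)² + (∂f/∂d_i · δd_i)²) = √(0.00331 + 0.381) = 0.620 cm
f = 11.2 cm.

11.2 ± 0.620 cm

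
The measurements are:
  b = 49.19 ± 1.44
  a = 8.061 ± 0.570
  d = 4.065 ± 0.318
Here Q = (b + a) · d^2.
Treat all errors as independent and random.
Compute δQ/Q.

Let u = b + a = 57.25. δu = √(δb² + δa²) = √(2.07 + 0.325) = 1.55, so δu/u = 0.0271.
Q is then a monomial in u, d:
δQ/Q = √((δu/u)² + (2·δd/d)²) = √(0.000732 + 0.0245) = 0.159

0.159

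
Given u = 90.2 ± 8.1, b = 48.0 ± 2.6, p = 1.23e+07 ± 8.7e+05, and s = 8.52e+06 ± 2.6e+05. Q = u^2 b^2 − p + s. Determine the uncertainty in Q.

4.04e+06

Let w = u^2·b^2 = 1.87e+07. δw/w = √((2·δu/u)² + (2·δb/b)²) = √(0.0323 + 0.0117) = 0.210, so δw = 3.93e+06.
Q = w − p + s: δQ = √(δw² + δp² + δs²) = √(1.55e+13 + 7.57e+11 + 6.76e+10) = 4.04e+06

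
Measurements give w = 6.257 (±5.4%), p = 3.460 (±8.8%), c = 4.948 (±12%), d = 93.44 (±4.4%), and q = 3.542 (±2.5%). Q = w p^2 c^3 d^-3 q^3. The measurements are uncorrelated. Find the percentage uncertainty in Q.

43.2%

Relative error in a monomial: (δQ/Q)² = Σ (nᵢ · δxᵢ/xᵢ)².
  (1·δw/w)² = (1×0.0540)² = 0.00292;  (2·δp/p)² = (2×0.0880)² = 0.0310;  (3·δc/c)² = (3×0.120)² = 0.130;  (-3·δd/d)² = (-3×0.0440)² = 0.0174;  (3·δq/q)² = (3×0.0250)² = 0.00563
δQ/Q = √(0.187) = 0.432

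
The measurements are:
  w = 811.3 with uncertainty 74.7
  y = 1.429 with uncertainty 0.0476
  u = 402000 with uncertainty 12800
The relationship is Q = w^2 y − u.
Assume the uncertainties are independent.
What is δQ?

Let p = w^2·y = 940600. δp/p = √((2·δw/w)² + (1·δy/y)²) = √(0.0339 + 0.00111) = 0.187, so δp = 1.76e+05.
Q = p − u: δQ = √(δp² + δu²) = √(3.1e+10 + 1.64e+08) = 1.76e+05

1.76e+05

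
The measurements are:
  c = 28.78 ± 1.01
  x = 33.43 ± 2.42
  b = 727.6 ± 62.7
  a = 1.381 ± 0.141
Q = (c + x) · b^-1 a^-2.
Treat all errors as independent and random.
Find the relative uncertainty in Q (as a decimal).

Let u = c + x = 62.21. δu = √(δc² + δx²) = √(1.02 + 5.86) = 2.62, so δu/u = 0.0422.
Q is then a monomial in u, b, a:
δQ/Q = √((δu/u)² + (-1·δb/b)² + (-2·δa/a)²) = √(0.00178 + 0.00743 + 0.0417) = 0.226

0.226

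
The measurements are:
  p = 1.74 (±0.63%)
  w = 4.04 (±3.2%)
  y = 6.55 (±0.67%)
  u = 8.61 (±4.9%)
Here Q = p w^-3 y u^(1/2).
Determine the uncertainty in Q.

Q is a product of powers, so relative uncertainties combine in quadrature:
  (1·δp/p)² = (1×0.00630)² = 3.97e-05;  (-3·δw/w)² = (-3×0.0320)² = 0.00922;  (1·δy/y)² = (1×0.00670)² = 4.49e-05;  (½·δu/u)² = (0.5×0.0490)² = 0.000600
δQ/Q = √(0.00990) = 0.0995
Q = 0.507, so δQ = 0.0995 × 0.507 = 0.0505.

0.0505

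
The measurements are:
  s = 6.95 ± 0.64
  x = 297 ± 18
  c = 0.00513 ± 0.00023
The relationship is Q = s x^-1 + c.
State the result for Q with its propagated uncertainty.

0.0285 ± 0.00259

Let p = s·x^-1 = 0.0234. δp/p = √((1·δs/s)² + (-1·δx/x)²) = √(0.00848 + 0.00367) = 0.110, so δp = 0.00258.
Q = p + c: δQ = √(δp² + δc²) = √(6.65e-06 + 5.29e-08) = 0.00259
Q = 0.0285.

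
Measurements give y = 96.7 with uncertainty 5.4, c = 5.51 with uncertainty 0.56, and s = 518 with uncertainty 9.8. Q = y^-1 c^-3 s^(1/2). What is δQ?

For a monomial Q ∝ y^-1, c^-3, s^(1/2), fractional errors add in quadrature:
  (-1·δy/y)² = (-1×0.0558)² = 0.00312;  (-3·δc/c)² = (-3×0.102)² = 0.0930;  (½·δs/s)² = (0.5×0.0189)² = 8.95e-05
δQ/Q = √(0.0962) = 0.310
Q = 0.00141, so δQ = 0.310 × 0.00141 = 0.000436.

0.000436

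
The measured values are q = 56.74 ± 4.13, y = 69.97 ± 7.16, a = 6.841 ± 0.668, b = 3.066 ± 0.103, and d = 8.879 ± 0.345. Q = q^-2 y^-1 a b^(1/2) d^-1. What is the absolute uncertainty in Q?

Relative error in a monomial: (δQ/Q)² = Σ (nᵢ · δxᵢ/xᵢ)².
  (-2·δq/q)² = (-2×0.0728)² = 0.0212;  (-1·δy/y)² = (-1×0.102)² = 0.0105;  (1·δa/a)² = (1×0.0976)² = 0.00953;  (½·δb/b)² = (0.5×0.0336)² = 0.000282;  (-1·δd/d)² = (-1×0.0389)² = 0.00151
δQ/Q = √(0.0430) = 0.207
Q = 5.989e-06, so δQ = 0.207 × 5.989e-06 = 1.24e-06.

1.24e-06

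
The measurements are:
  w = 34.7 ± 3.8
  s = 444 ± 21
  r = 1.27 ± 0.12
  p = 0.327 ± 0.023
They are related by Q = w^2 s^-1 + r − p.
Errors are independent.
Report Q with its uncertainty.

3.65 ± 0.620

Let h = w^2·s^-1 = 2.71. δh/h = √((2·δw/w)² + (-1·δs/s)²) = √(0.0480 + 0.00224) = 0.224, so δh = 0.608.
Q = h + r − p: δQ = √(δh² + δr² + δp²) = √(0.369 + 0.0144 + 0.000529) = 0.620
Q = 3.65.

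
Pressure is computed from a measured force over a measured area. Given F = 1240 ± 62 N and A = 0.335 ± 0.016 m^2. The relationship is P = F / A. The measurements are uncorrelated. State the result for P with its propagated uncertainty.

Since P is a product/quotient, work with relative uncertainties:
  (1·δF/F)² = (1×0.0500)² = 0.00250;  (-1·δA/A)² = (-1×0.0478)² = 0.00228
δP/P = √(0.00478) = 0.0691
P = 3700 Pa, so δP = 0.0691 × 3700 = 256 Pa.

3700 ± 256 Pa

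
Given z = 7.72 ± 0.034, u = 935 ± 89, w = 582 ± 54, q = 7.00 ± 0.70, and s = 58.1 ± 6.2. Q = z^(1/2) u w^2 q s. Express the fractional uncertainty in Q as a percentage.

Relative error in a monomial: (δQ/Q)² = Σ (nᵢ · δxᵢ/xᵢ)².
  (½·δz/z)² = (0.5×0.00440)² = 4.85e-06;  (1·δu/u)² = (1×0.0952)² = 0.00906;  (2·δw/w)² = (2×0.0928)² = 0.0344;  (1·δq/q)² = (1×0.100)² = 0.0100;  (1·δs/s)² = (1×0.107)² = 0.0114
δQ/Q = √(0.0649) = 0.255

25.5%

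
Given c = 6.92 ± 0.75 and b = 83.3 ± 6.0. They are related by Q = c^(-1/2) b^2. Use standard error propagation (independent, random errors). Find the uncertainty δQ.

Products/powers → add relative errors in quadrature, weighted by exponent:
  (−½·δc/c)² = (-0.5×0.108)² = 0.00294;  (2·δb/b)² = (2×0.0720)² = 0.0208
δQ/Q = √(0.0237) = 0.154
Q = 2640, so δQ = 0.154 × 2640 = 406.

406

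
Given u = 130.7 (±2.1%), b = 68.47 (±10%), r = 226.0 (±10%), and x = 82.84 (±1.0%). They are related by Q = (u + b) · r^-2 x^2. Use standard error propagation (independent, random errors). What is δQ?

Let w = u + b = 199.2. δw = √(δu² + δb²) = √(7.53 + 46.9) = 7.38, so δw/w = 0.0370.
Q is then a monomial in w, r, x:
δQ/Q = √((δw/w)² + (-2·δr/r)² + (2·δx/x)²) = √(0.00137 + 0.0400 + 0.000400) = 0.204
Q = 26.76, so δQ = 0.204 × 26.76 = 5.47.

5.47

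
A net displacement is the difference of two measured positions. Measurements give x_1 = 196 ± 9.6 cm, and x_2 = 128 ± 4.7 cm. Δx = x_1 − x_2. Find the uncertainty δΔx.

Δx is a linear combination, so absolute uncertainties add in quadrature:
  (δx_1)² = 92.2;  (δx_2)² = 22.1
δΔx = √(114) = 10.7 cm

10.7 cm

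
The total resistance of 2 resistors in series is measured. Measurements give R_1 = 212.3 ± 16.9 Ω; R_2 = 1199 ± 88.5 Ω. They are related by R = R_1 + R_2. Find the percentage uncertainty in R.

6.38%

Each term contributes (cᵢ δxᵢ)² to (δR)²:
  (δR_1)² = 286;  (δR_2)² = 7830
δR = √(8120) = 90.1 Ω
R = 1411 Ω, so δR/R = 90.1/1411 = 0.0638.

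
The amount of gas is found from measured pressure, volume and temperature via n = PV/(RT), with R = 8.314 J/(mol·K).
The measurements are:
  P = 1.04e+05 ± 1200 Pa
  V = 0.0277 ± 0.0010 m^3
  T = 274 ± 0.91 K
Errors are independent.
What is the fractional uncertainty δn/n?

0.0380

Relative error in a monomial: (δn/n)² = Σ (nᵢ · δxᵢ/xᵢ)².
  (1·δP/P)² = (1×0.0115)² = 0.000133;  (1·δV/V)² = (1×0.0361)² = 0.00130;  (-1·δT/T)² = (-1×0.00332)² = 1.1e-05
δn/n = √(0.00145) = 0.0380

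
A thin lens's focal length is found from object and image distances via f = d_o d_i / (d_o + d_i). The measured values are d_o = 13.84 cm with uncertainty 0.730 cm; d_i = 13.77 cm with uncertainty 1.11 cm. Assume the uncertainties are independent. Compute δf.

0.333 cm

∂f/∂d_o = (d_i/(d_o+d_i))² = 0.249;  ∂f/∂d_i = (d_o/(d_o+d_i))² = 0.251
δf = √((∂f/∂d_o · δd_o)² + (∂f/∂d_i · δd_i)²) = √(0.0330 + 0.0778) = 0.333 cm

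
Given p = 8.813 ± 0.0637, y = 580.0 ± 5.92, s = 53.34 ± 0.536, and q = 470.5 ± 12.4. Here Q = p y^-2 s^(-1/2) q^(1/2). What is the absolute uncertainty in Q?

Q is a product of powers, so relative uncertainties combine in quadrature:
  (1·δp/p)² = (1×0.00723)² = 5.22e-05;  (-2·δy/y)² = (-2×0.0102)² = 0.000417;  (−½·δs/s)² = (-0.5×0.0100)² = 2.52e-05;  (½·δq/q)² = (0.5×0.0264)² = 0.000174
δQ/Q = √(0.000668) = 0.0258
Q = 7.781e-05, so δQ = 0.0258 × 7.781e-05 = 2.01e-06.

2.01e-06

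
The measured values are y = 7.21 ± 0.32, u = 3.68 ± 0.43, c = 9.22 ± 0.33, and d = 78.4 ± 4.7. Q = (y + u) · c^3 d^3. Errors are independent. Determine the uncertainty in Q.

Let w = y + u = 10.9. δw = √(δy² + δu²) = √(0.102 + 0.185) = 0.536, so δw/w = 0.0492.
Q is then a monomial in w, c, d:
δQ/Q = √((δw/w)² + (3·δc/c)² + (3·δd/d)²) = √(0.00242 + 0.0115 + 0.0323) = 0.215
Q = 4.11e+09, so δQ = 0.215 × 4.11e+09 = 8.85e+08.

8.85e+08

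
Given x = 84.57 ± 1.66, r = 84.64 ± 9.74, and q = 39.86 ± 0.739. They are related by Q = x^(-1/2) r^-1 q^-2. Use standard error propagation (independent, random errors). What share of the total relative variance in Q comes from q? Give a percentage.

(δQ/Q)² = (−½·δx/x)² + (-1·δr/r)² + (-2·δq/q)²
  x term: (-0.5×0.0196)² = 9.63e-05
  r term: (-1×0.115)² = 0.0132
  q term: (-2×0.0185)² = 0.00137
Total = 0.0147. Share from q = 0.00137/0.0147 = 0.0934.

9.34%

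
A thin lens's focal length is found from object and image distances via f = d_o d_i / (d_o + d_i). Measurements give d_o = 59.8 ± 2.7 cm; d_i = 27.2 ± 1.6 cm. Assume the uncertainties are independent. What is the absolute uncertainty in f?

∂f/∂d_o = (d_i/(d_o+d_i))² = 0.0977;  ∂f/∂d_i = (d_o/(d_o+d_i))² = 0.472
δf = √((∂f/∂d_o · δd_o)² + (∂f/∂d_i · δd_i)²) = √(0.0697 + 0.571) = 0.801 cm

0.801 cm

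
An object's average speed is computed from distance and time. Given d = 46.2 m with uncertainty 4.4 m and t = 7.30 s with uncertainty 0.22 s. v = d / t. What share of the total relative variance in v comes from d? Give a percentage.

(δv/v)² = (1·δd/d)² + (-1·δt/t)²
  d term: (1×0.0952)² = 0.00907
  t term: (-1×0.0301)² = 0.000908
Total = 0.00998. Share from d = 0.00907/0.00998 = 0.909.

90.9%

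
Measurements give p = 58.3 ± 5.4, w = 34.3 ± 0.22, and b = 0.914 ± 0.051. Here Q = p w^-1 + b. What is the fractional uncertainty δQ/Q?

Let h = p·w^-1 = 1.70. δh/h = √((1·δp/p)² + (-1·δw/w)²) = √(0.00858 + 4.11e-05) = 0.0928, so δh = 0.158.
Q = h + b: δQ = √(δh² + δb²) = √(0.0249 + 0.00260) = 0.166
Q = 2.61, so δQ/Q = 0.166/2.61 = 0.0635.

0.0635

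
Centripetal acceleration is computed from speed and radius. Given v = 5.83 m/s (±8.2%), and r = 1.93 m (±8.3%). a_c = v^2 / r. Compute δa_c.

Relative error in a monomial: (δa_c/a_c)² = Σ (nᵢ · δxᵢ/xᵢ)².
  (2·δv/v)² = (2×0.0820)² = 0.0269;  (-1·δr/r)² = (-1×0.0830)² = 0.00689
δa_c/a_c = √(0.0338) = 0.184
a_c = 17.6 m/s^2, so δa_c = 0.184 × 17.6 = 3.24 m/s^2.

3.24 m/s^2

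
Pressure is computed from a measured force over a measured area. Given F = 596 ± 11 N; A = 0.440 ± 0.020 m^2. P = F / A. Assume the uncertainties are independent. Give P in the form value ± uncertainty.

1350 ± 66.5 Pa

Since P is a product/quotient, work with relative uncertainties:
  (1·δF/F)² = (1×0.0185)² = 0.000341;  (-1·δA/A)² = (-1×0.0455)² = 0.00207
δP/P = √(0.00241) = 0.0491
P = 1350 Pa, so δP = 0.0491 × 1350 = 66.5 Pa.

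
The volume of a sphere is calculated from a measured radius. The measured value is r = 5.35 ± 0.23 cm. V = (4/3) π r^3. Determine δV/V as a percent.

12.9%

Products/powers → add relative errors in quadrature, weighted by exponent:
  (3·δr/r)² = (3×0.0430)² = 0.0166
δV/V = √(0.0166) = 0.129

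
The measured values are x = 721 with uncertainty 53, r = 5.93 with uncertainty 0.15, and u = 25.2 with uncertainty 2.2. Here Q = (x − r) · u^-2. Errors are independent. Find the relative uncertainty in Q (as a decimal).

0.190

Let w = x − r = 715. δw = √(δx² + δr²) = √(2810 + 0.0225) = 53.0, so δw/w = 0.0741.
Q is then a monomial in w, u:
δQ/Q = √((δw/w)² + (-2·δu/u)²) = √(0.00549 + 0.0305) = 0.190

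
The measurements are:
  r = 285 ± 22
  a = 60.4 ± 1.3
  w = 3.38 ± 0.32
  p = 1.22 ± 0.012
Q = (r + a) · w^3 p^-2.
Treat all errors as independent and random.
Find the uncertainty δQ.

Let u = r + a = 345. δu = √(δr² + δa²) = √(484 + 1.69) = 22.0, so δu/u = 0.0638.
Q is then a monomial in u, w, p:
δQ/Q = √((δu/u)² + (3·δw/w)² + (-2·δp/p)²) = √(0.00407 + 0.0807 + 0.000387) = 0.292
Q = 8960, so δQ = 0.292 × 8960 = 2610.

2610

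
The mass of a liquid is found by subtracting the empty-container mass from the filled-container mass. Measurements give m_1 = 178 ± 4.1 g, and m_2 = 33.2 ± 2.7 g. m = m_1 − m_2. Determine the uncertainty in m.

4.91 g

Absolute uncertainties add in quadrature for a linear combination:
  (δm_1)² = 16.8;  (δm_2)² = 7.29
δm = √(24.1) = 4.91 g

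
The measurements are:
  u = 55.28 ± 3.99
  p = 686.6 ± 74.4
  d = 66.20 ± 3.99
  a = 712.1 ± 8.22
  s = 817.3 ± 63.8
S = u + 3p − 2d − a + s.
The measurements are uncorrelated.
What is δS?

232

For a sum/difference, combine absolute errors in quadrature:
  (δu)² = 15.9;  (3·δp)² = 49800;  (2·δd)² = 63.7;  (δa)² = 67.6;  (δs)² = 4070
δS = √(54000) = 232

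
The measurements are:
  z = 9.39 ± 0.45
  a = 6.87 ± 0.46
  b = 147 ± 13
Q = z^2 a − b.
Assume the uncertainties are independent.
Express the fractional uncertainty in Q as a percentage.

15.7%

Let p = z^2·a = 606. δp/p = √((2·δz/z)² + (1·δa/a)²) = √(0.00919 + 0.00448) = 0.117, so δp = 70.8.
Q = p − b: δQ = √(δp² + δb²) = √(5020 + 169) = 72.0
Q = 459, so δQ/Q = 72.0/459 = 0.157.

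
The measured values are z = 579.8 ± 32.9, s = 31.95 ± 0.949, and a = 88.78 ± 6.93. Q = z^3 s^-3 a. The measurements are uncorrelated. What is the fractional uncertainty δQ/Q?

Since Q is a product/quotient, work with relative uncertainties:
  (3·δz/z)² = (3×0.0567)² = 0.0290;  (-3·δs/s)² = (-3×0.0297)² = 0.00794;  (1·δa/a)² = (1×0.0781)² = 0.00609
δQ/Q = √(0.0430) = 0.207

0.207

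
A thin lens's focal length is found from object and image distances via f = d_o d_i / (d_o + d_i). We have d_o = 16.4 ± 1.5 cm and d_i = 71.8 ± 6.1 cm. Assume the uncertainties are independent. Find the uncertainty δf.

1.02 cm

∂f/∂d_o = (d_i/(d_o+d_i))² = 0.663;  ∂f/∂d_i = (d_o/(d_o+d_i))² = 0.0346
δf = √((∂f/∂d_o · δd_o)² + (∂f/∂d_i · δd_i)²) = √(0.988 + 0.0445) = 1.02 cm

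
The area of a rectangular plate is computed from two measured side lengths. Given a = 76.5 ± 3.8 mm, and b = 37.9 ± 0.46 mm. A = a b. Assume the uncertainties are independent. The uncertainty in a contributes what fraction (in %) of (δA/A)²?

(δA/A)² = (1·δa/a)² + (1·δb/b)²
  a term: (1×0.0497)² = 0.00247
  b term: (1×0.0121)² = 0.000147
Total = 0.00261. Share from a = 0.00247/0.00261 = 0.944.

94.4%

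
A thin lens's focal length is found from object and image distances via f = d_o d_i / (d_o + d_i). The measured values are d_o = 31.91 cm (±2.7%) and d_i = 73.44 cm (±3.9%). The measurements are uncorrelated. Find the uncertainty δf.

∂f/∂d_o = (d_i/(d_o+d_i))² = 0.486;  ∂f/∂d_i = (d_o/(d_o+d_i))² = 0.0917
δf = √((∂f/∂d_o · δd_o)² + (∂f/∂d_i · δd_i)²) = √(0.175 + 0.0690) = 0.494 cm

0.494 cm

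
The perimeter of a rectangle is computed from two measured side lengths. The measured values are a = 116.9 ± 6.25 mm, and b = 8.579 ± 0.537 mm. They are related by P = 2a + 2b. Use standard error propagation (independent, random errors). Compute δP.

Absolute uncertainties add in quadrature for a linear combination:
  (2·δa)² = 156;  (2·δb)² = 1.15
δP = √(157) = 12.5 mm

12.5 mm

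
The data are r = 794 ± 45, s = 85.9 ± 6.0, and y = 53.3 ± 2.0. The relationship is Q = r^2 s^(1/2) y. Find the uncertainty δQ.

3.87e+07

Each factor contributes (exponent × relative error)² to (δQ/Q)²:
  (2·δr/r)² = (2×0.0567)² = 0.0128;  (½·δs/s)² = (0.5×0.0698)² = 0.00122;  (1·δy/y)² = (1×0.0375)² = 0.00141
δQ/Q = √(0.0155) = 0.124
Q = 3.11e+08, so δQ = 0.124 × 3.11e+08 = 3.87e+07.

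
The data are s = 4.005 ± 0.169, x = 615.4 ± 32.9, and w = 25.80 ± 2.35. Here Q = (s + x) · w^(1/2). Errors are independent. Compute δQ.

Let u = s + x = 619.4. δu = √(δs² + δx²) = √(0.0286 + 1080) = 32.9, so δu/u = 0.0531.
Q is then a monomial in u, w:
δQ/Q = √((δu/u)² + (½·δw/w)²) = √(0.00282 + 0.00207) = 0.0700
Q = 3146, so δQ = 0.0700 × 3146 = 220.

220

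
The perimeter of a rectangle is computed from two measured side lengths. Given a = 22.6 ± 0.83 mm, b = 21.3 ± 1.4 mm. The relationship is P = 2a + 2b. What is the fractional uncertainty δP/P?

Each term contributes (cᵢ δxᵢ)² to (δP)²:
  (2·δa)² = 2.76;  (2·δb)² = 7.84
δP = √(10.6) = 3.26 mm
P = 87.8 mm, so δP/P = 3.26/87.8 = 0.0371.

0.0371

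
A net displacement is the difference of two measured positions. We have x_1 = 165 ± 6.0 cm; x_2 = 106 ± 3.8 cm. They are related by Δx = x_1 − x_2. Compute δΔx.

Sums and differences: (δΔx)² = Σ (cᵢ δxᵢ)².
  (δx_1)² = 36.0;  (δx_2)² = 14.4
δΔx = √(50.4) = 7.10 cm

7.10 cm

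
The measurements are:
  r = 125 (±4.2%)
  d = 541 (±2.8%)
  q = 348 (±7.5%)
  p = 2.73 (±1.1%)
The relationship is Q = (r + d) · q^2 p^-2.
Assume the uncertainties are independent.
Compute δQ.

Let u = r + d = 666. δu = √(δr² + δd²) = √(27.6 + 229) = 16.0, so δu/u = 0.0241.
Q is then a monomial in u, q, p:
δQ/Q = √((δu/u)² + (2·δq/q)² + (-2·δp/p)²) = √(0.000579 + 0.0225 + 0.000484) = 0.154
Q = 1.08e+07, so δQ = 0.154 × 1.08e+07 = 1.66e+06.

1.66e+06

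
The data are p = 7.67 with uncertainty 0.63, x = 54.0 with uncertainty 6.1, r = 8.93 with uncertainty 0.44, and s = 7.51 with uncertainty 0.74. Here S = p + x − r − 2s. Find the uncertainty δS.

6.32

Absolute uncertainties add in quadrature for a linear combination:
  (δp)² = 0.397;  (δx)² = 37.2;  (δr)² = 0.194;  (2·δs)² = 2.19
δS = √(40.0) = 6.32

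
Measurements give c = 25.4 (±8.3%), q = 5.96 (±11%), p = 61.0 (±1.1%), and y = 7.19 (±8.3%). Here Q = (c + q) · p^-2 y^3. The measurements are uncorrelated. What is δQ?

0.814

Let u = c + q = 31.4. δu = √(δc² + δq²) = √(4.44 + 0.430) = 2.21, so δu/u = 0.0704.
Q is then a monomial in u, p, y:
δQ/Q = √((δu/u)² + (-2·δp/p)² + (3·δy/y)²) = √(0.00496 + 0.000484 + 0.0620) = 0.260
Q = 3.13, so δQ = 0.260 × 3.13 = 0.814.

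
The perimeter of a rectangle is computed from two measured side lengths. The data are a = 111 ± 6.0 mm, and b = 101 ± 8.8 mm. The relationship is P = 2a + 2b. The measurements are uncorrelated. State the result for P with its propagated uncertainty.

Absolute uncertainties add in quadrature for a linear combination:
  (2·δa)² = 144;  (2·δb)² = 310
δP = √(454) = 21.3 mm
P = 424 mm.

424 ± 21.3 mm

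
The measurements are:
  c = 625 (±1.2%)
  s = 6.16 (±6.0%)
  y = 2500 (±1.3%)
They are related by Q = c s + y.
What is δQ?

238

Let p = c·s = 3850. δp/p = √((1·δc/c)² + (1·δs/s)²) = √(0.000144 + 0.00360) = 0.0612, so δp = 236.
Q = p + y: δQ = √(δp² + δy²) = √(55500 + 1060) = 238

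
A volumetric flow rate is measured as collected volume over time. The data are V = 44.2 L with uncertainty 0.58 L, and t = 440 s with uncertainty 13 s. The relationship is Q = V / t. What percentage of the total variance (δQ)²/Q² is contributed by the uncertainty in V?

(δQ/Q)² = (1·δV/V)² + (-1·δt/t)²
  V term: (1×0.0131)² = 0.000172
  t term: (-1×0.0295)² = 0.000873
Total = 0.00105. Share from V = 0.000172/0.00105 = 0.165.

16.5%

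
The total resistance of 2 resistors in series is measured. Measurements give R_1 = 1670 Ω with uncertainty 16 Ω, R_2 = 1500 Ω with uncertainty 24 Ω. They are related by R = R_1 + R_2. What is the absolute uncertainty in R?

28.8 Ω

For a sum/difference, combine absolute errors in quadrature:
  (δR_1)² = 256;  (δR_2)² = 576
δR = √(832) = 28.8 Ω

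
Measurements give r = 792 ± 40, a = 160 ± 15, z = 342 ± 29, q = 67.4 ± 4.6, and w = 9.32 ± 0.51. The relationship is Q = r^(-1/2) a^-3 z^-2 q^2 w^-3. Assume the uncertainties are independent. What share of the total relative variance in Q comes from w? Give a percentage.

17.5%

(δQ/Q)² = (−½·δr/r)² + (-3·δa/a)² + (-2·δz/z)² + (2·δq/q)² + (-3·δw/w)²
  r term: (-0.5×0.0505)² = 0.000638
  a term: (-3×0.0938)² = 0.0791
  z term: (-2×0.0848)² = 0.0288
  q term: (2×0.0682)² = 0.0186
  w term: (-3×0.0547)² = 0.0269
Total = 0.154. Share from w = 0.0269/0.154 = 0.175.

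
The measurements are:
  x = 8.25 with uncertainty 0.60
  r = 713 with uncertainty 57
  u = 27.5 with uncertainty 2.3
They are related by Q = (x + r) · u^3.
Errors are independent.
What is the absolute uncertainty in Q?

3.95e+06

Let w = x + r = 721. δw = √(δx² + δr²) = √(0.360 + 3250) = 57.0, so δw/w = 0.0790.
Q is then a monomial in w, u:
δQ/Q = √((δw/w)² + (3·δu/u)²) = √(0.00625 + 0.0630) = 0.263
Q = 1.5e+07, so δQ = 0.263 × 1.5e+07 = 3.95e+06.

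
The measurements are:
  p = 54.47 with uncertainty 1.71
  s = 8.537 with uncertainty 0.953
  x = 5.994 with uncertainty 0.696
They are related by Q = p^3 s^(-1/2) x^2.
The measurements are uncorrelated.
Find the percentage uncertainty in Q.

Each factor contributes (exponent × relative error)² to (δQ/Q)²:
  (3·δp/p)² = (3×0.0314)² = 0.00887;  (−½·δs/s)² = (-0.5×0.112)² = 0.00312;  (2·δx/x)² = (2×0.116)² = 0.0539
δQ/Q = √(0.0659) = 0.257

25.7%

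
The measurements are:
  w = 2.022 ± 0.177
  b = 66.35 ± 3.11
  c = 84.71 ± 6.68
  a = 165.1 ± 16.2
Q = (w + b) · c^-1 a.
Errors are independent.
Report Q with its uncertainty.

Let u = w + b = 68.37. δu = √(δw² + δb²) = √(0.0313 + 9.67) = 3.12, so δu/u = 0.0456.
Q is then a monomial in u, c, a:
δQ/Q = √((δu/u)² + (-1·δc/c)² + (1·δa/a)²) = √(0.00208 + 0.00622 + 0.00963) = 0.134
Q = 133.3, so δQ = 0.134 × 133.3 = 17.8.

133.3 ± 17.8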